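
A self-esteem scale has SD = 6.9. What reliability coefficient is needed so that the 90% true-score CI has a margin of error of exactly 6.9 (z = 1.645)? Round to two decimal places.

0.63

Required SEM = 6.9 / 1.645 ≈ 4.195
Required reliability = 1 − (SEM/SD)² = 1 − 0.370 ≈ 0.630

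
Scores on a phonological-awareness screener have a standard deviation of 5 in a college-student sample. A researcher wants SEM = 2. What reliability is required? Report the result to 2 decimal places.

0.84

r = 1 − (2.000/5)² ≃ 1 − 0.160 ≃ 0.840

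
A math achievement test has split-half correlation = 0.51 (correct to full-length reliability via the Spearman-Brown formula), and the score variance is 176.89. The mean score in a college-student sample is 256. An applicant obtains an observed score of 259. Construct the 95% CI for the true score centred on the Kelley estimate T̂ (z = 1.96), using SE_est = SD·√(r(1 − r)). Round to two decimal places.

SD = √176.89 = 13.300
Spearman-Brown: r = 2(0.51) / (1 + 0.51) = 1.020 / 1.510 ≈ 0.675
Estimated true score = 0.675*259 + (1 − 0.675)*256 ≈ 258.026
SE_est = SD * √(r(1 − r)) = 13.300 * √0.219 ≈ 13.300 * 0.468 ≈ 6.227
CI = 258.026 ± 1.96 * 6.227 → [245.822, 270.231]

[245.82, 270.23]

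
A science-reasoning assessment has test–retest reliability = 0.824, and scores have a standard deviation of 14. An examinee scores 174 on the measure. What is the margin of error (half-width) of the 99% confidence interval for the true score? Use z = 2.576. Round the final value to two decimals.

15.13

The standard error of measurement is 14.0000×√(1 − 0.8240) ≃ 14.0000×0.4195 ≃ 5.8733.
Margin = 2.576 × 5.8733 ≃ 15.1297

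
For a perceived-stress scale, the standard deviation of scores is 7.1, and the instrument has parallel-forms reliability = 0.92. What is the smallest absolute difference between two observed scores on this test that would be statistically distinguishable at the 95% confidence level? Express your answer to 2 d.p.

SEM = 7.100 * √(1 − 0.920) = 7.100 * √0.080 ≈ 7.100 * 0.283 ≈ 2.008
SE_diff = SEM * √2 ≈ 2.008 * 1.414 ≈ 2.840
Minimum reliable difference = 1.96 * SE_diff ≈ 1.96 * 2.840 ≈ 5.566

5.57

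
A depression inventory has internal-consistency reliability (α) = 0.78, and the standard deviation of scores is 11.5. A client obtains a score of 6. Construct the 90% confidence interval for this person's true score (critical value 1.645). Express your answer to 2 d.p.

SEM = 11.5000 × √(1 − 0.7800) = 11.5000 × √0.2200 ≃ 11.5000 × 0.4690 ≃ 5.3940
1.645 × SEM ≃ 8.8731
Interval: (-2.8731, 14.8731)

[-2.87, 14.87]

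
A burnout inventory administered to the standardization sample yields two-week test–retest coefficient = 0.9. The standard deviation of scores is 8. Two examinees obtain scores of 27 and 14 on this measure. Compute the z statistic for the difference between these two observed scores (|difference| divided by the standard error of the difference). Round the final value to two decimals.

SEM = 8.000*√(1 − 0.900) ≈ 2.530
SE_diff = √2 * SEM ≈ 3.578
z = |27 − 14| / 3.578 = 13 / 3.578 ≈ 3.634

3.63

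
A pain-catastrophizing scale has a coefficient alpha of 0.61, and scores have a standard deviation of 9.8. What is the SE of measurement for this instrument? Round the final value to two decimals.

6.12

The standard error of measurement is 9.800·√(1 − 0.610) ≈ 9.800·0.624 ≈ 6.120.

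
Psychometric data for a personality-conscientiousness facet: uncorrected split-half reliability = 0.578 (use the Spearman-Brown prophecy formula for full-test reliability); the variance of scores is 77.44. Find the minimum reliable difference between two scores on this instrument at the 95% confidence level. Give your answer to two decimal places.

σ = 77.44^(1/2) = 8.800
r_full = 2·0.578 / (1 + 0.578) ≈ 0.733
SEM = 8.800*√(1 − 0.733) ≈ 4.551
Standard error of the difference = 4.551·√2 ≈ 6.436
Smallest detectable difference = 1.96*6.436 ≈ 12.614

12.61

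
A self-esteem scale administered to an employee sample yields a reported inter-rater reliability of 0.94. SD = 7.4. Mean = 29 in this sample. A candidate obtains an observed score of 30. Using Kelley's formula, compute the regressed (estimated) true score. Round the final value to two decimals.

29.94

Estimated true score = 0.940·30 + (1 − 0.940)·29 ≈ 29.940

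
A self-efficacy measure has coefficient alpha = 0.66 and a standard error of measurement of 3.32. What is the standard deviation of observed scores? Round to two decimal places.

5.69

σ = SEM·(1 − r)^(−1/2) ≈ 3.32×1.7150 ≈ 5.6938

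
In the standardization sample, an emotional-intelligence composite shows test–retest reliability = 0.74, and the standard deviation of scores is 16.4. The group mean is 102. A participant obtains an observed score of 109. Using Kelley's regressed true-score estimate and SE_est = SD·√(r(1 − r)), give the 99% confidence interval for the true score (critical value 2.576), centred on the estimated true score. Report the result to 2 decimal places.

[88.65, 125.71]

Estimated true score = 0.74000·109 + (1 − 0.74000)·102 ≈ 107.18000
SE_est = 16.40000·√(0.74000·0.26000) ≈ 7.19360
99% CI: 107.18000 ± 18.53072 ≈ (88.64928, 125.71072)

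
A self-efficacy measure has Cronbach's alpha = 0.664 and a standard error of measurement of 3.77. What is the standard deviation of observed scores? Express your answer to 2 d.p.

6.50

SD = 3.77 / √(1 − 0.664) ≈ 6.5039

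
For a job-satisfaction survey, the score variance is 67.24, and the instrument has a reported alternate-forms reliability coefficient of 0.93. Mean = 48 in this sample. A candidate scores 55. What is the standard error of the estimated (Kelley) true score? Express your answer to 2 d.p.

2.09

SD = √67.24 ≈ 8.20000
SE_est = SD · √(r(1 − r)) = 8.20000 · √0.06510 ≈ 8.20000 · 0.25515 ≈ 2.09221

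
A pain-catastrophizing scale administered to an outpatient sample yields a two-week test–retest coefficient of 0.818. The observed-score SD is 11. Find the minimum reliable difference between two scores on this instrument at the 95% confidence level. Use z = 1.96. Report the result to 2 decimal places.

SEM = 11.000 × √(1 − 0.818) = 11.000 × √0.182 ≈ 11.000 × 0.427 ≈ 4.693
SE_diff = √2 × SEM ≈ 6.637
Minimum reliable difference = 1.96 × SE_diff ≈ 1.96 × 6.637 ≈ 13.008

13.01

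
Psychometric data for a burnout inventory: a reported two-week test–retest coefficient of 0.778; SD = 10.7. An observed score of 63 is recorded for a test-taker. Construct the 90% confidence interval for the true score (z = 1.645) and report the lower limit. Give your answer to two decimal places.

SEM = 10.7000·√(1 − 0.7780) ≈ 5.0415
Margin = 1.645 · 5.0415 ≈ 8.2933
Lower bound: 63 − 8.2933 = 54.7067

54.71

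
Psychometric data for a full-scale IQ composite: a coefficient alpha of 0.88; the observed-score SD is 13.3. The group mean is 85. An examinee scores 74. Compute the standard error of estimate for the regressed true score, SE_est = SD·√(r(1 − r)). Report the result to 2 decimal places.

SE_est = SD × √(r(1 − r)) = 13.3000 × √0.1056 ≃ 13.3000 × 0.3250 ≃ 4.3220

4.32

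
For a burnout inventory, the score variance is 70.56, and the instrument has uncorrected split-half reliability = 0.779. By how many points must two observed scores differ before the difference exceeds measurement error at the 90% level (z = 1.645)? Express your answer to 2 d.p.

6.89

σ = 70.56^(1/2) = 8.400
r_full = 2·0.779 / (1 + 0.779) ≈ 0.876
SEM = 8.400 · √(1 − 0.876) = 8.400 · √0.124 ≈ 8.400 · 0.352 ≈ 2.961
SE_diff = √2 · SEM ≈ 4.187
Smallest detectable difference = 1.645·4.187 ≈ 6.888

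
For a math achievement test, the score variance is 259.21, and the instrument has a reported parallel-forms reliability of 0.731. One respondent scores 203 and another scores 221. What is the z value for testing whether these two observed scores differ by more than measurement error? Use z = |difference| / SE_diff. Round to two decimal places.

1.52

SD = √259.21 ≈ 16.10000
The standard error of measurement is 16.10000*√(1 − 0.73100) ≈ 16.10000*0.51865 ≈ 8.35030.
SE_diff = SEM * √2 ≈ 8.35030 * 1.41421 ≈ 11.80911
z = 18 / 11.80911 ≈ 1.52425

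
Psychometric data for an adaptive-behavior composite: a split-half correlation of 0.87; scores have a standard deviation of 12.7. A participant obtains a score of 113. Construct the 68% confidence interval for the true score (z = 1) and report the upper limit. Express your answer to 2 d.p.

Full-length reliability (Spearman-Brown) = 2(0.87)/(1+0.87) ≃ 0.930
SEM = 12.700*√(1 − 0.930) ≃ 3.349
Margin = 1 * 3.349 ≃ 3.349
Upper limit = 113 + 3.349 ≃ 116.349

116.35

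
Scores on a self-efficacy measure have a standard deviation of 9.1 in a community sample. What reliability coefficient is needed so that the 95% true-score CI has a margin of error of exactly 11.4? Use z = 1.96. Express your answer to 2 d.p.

Required SEM = 11.4 / 1.96 ≈ 5.816
r = 1 − (SEM / SD)² = 1 − (5.816 / 9.1)² ≈ 1 − 0.409 ≈ 0.591

0.59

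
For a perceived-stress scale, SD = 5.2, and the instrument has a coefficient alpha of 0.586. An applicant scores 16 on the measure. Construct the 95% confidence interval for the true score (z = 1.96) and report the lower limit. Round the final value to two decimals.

9.44

SEM = 5.20000 × √(1 − 0.58600) = 5.20000 × √0.41400 ≈ 5.20000 × 0.64343 ≈ 3.34583
1.96 × SEM ≈ 6.55782
Lower bound: 16 − 6.55782 = 9.44218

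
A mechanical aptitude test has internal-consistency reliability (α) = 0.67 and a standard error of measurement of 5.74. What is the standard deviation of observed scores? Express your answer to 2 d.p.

SD = SEM / √(1 − r) = 5.74 / √0.3300 ≈ 5.74 / 0.5745 ≈ 9.9921

9.99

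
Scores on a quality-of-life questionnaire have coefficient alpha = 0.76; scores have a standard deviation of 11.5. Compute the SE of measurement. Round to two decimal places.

SEM = 11.50000 × √(1 − 0.76000) = 11.50000 × √0.24000 ≈ 11.50000 × 0.48990 ≈ 5.63383

5.63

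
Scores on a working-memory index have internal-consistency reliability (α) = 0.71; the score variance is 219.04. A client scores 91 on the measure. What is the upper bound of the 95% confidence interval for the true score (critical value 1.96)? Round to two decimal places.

106.62

SD = √219.04 ≃ 14.800
SEM = 14.800 × √(1 − 0.710) = 14.800 × √0.290 ≃ 14.800 × 0.539 ≃ 7.970
1.96 × SEM ≃ 15.621
Upper limit = 91 + 15.621 ≃ 106.621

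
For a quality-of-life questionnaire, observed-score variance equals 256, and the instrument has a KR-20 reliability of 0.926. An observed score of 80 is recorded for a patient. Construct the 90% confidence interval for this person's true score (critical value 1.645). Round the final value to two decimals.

[72.84, 87.16]

SD = √256 ≈ 16.00000
SEM = 16.00000 × √(1 − 0.92600) = 16.00000 × √0.07400 ≈ 16.00000 × 0.27203 ≈ 4.35247
Margin = 1.645 × 4.35247 ≈ 7.15981
CI = 80 ± 7.15981 → [72.84019, 87.15981]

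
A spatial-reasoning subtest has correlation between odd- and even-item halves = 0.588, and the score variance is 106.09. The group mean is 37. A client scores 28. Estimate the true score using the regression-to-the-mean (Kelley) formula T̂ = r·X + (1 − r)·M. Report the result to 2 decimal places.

30.34

Full-length reliability (Spearman-Brown) = 2(0.588)/(1+0.588) ≈ 0.7406
Estimated true score = 0.7406·28 + (1 − 0.7406)·37 ≈ 30.3350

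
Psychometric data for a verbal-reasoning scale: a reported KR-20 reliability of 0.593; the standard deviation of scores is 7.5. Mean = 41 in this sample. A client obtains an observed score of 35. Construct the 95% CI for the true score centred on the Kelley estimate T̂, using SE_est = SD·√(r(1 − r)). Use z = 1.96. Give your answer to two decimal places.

T̂ = r·X + (1 − r)·M = 0.59300×35 + 0.40700×41 = 20.75500 + 16.68700 ≈ 37.44200
SE_est = 7.50000·√[r(1 − r)] ≈ 3.68456
95% CI: 37.44200 ± 7.22174 ≈ (30.22026, 44.66374)

[30.22, 44.66]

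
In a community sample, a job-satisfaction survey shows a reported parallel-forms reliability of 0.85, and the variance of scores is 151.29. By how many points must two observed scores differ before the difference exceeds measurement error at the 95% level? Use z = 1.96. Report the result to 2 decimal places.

13.20

σ = 151.29^(1/2) = 12.30000
SEM = 12.30000×√(1 − 0.85000) ≈ 4.76377
Standard error of the difference = 4.76377·√2 ≈ 6.73699
Minimum reliable difference = 1.96 × SE_diff ≈ 1.96 × 6.73699 ≈ 13.20450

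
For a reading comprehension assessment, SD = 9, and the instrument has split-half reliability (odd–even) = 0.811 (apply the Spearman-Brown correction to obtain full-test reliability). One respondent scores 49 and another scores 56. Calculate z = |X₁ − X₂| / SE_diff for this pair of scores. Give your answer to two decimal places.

Spearman-Brown: r = 2(0.811) / (1 + 0.811) = 1.622 / 1.811 ≃ 0.896
SEM = 9.000 * √(1 − 0.896) = 9.000 * √0.104 ≃ 9.000 * 0.323 ≃ 2.907
SE_diff = SEM * √2 ≃ 2.907 * 1.414 ≃ 4.112
z = 7 / 4.112 ≃ 1.702

1.70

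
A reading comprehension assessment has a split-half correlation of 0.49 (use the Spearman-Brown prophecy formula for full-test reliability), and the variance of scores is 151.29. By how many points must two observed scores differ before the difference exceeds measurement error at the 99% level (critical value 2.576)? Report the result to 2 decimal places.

26.22

σ = 151.29^(1/2) = 12.3000
Spearman-Brown: r = 2(0.49) / (1 + 0.49) = 0.9800 / 1.4900 ≈ 0.6577
SEM = 12.3000 · √(1 − 0.6577) = 12.3000 · √0.3423 ≈ 12.3000 · 0.5850 ≈ 7.1961
SE_diff = SEM · √2 ≈ 7.1961 · 1.4142 ≈ 10.1768
Minimum reliable difference = 2.576 · SE_diff ≈ 2.576 · 10.1768 ≈ 26.2155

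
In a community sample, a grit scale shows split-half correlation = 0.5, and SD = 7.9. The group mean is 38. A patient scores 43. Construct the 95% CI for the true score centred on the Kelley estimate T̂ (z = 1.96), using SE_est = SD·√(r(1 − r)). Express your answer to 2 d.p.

[34.03, 48.63]

r_full = 2·0.5 / (1 + 0.5) ≈ 0.667
T̂ = r·X + (1 − r)·M = 0.667×43 + 0.333×38 ≈ 28.667 + 12.667 ≈ 41.333
SE_est = SD × √(r(1 − r)) = 7.900 × √0.222 ≈ 7.900 × 0.471 ≈ 3.724
95% CI: 41.333 ± 7.299 ≈ (34.034, 48.633)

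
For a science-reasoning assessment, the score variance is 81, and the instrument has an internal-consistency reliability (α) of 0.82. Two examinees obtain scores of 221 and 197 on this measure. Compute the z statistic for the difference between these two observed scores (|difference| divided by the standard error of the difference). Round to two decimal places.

SD = √81 = 9.0000
SEM = 9.0000 · √(1 − 0.8200) = 9.0000 · √0.1800 ≈ 9.0000 · 0.4243 ≈ 3.8184
SE_diff = SEM · √2 ≈ 3.8184 · 1.4142 ≈ 5.4000
z = 24 / 5.4000 ≈ 4.4444

4.44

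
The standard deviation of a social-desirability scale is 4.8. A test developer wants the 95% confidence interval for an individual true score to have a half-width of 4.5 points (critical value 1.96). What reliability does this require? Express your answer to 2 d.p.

0.77

SEM needed = half-width / z = 4.5/1.96 ≃ 2.2959
r = 1 − (2.2959/4.8)² ≃ 1 − 0.2288 ≃ 0.7712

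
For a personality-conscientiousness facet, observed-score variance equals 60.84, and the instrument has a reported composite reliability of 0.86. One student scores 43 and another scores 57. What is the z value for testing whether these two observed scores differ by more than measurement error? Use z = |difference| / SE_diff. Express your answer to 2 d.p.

SD = √60.84 = 7.800
SEM = 7.800×√(1 − 0.860) ≃ 2.918
Standard error of the difference = 2.918·√2 ≃ 4.127
z = |43 − 57| / 4.127 = 14 / 4.127 ≃ 3.392

3.39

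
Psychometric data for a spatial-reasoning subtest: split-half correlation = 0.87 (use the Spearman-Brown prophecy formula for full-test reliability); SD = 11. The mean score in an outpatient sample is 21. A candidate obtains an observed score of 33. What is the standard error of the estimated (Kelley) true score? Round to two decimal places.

2.80

Full-length reliability (Spearman-Brown) = 2(0.87)/(1+0.87) ≈ 0.930
SE_est = 11.000·√[r(1 − r)] ≈ 2.798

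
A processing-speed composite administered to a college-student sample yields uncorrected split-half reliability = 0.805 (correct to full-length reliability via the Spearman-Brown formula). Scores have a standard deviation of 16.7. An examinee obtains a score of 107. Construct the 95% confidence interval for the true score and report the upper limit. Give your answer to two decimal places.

r_full = 2·0.805 / (1 + 0.805) ≈ 0.89197
SEM = 16.70000 * √(1 − 0.89197) = 16.70000 * √0.10803 ≈ 16.70000 * 0.32868 ≈ 5.48902
Margin = 1.96 * 5.48902 ≈ 10.75849
Upper limit = 107 + 10.75849 ≈ 117.75849

117.76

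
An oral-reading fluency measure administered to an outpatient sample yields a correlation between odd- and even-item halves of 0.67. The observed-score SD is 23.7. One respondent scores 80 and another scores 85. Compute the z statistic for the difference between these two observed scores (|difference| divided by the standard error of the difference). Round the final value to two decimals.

Full-length reliability (Spearman-Brown) = 2(0.67)/(1+0.67) ≈ 0.8024
SEM = 23.7000 * √(1 − 0.8024) = 23.7000 * √0.1976 ≈ 23.7000 * 0.4445 ≈ 10.5353
Standard error of the difference = 10.5353·√2 ≈ 14.8992
z = 5 / 14.8992 ≈ 0.3356

0.34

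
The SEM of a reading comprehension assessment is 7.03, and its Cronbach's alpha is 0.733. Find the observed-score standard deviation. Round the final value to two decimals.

SD = SEM / √(1 − r) = 7.03 / √0.267 ≈ 7.03 / 0.517 ≈ 13.605

13.61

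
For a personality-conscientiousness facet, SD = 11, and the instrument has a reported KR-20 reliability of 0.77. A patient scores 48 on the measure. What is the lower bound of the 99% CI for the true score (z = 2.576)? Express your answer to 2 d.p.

SEM = 11.0000 × √(1 − 0.7700) = 11.0000 × √0.2300 ≃ 11.0000 × 0.4796 ≃ 5.2754
Margin = 2.576 × 5.2754 ≃ 13.5895
Lower bound: 48 − 13.5895 = 34.4105

34.41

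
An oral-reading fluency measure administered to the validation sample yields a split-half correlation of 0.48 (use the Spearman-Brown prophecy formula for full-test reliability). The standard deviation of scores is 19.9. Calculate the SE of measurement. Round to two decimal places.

Spearman-Brown: r = 2(0.48) / (1 + 0.48) = 0.960 / 1.480 ≈ 0.649
SEM = 19.900*√(1 − 0.649) ≈ 11.796

11.80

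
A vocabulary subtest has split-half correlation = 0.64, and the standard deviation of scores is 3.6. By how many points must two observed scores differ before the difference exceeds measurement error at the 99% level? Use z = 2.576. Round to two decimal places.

6.14

r_full = 2·0.64 / (1 + 0.64) ≃ 0.78049
SEM = 3.60000×√(1 − 0.78049) ≃ 1.68668
SE_diff = √2 × SEM ≃ 2.38532
Smallest detectable difference = 2.576×2.38532 ≃ 6.14459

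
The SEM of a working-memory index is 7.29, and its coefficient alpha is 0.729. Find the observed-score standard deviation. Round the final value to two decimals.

SD = 7.29 / √(1 − 0.729) ≈ 14.0037

14.00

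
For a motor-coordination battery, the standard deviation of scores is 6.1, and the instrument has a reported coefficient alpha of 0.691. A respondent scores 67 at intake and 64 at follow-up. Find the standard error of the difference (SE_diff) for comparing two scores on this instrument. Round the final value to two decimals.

SEM = 6.1000 * √(1 − 0.6910) = 6.1000 * √0.3090 ≃ 6.1000 * 0.5559 ≃ 3.3909
Standard error of the difference = 3.3909·√2 ≃ 4.7954

4.80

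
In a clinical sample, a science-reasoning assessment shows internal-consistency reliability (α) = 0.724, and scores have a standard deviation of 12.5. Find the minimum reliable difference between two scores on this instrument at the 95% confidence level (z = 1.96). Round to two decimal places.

18.20

SEM = 12.500×√(1 − 0.724) ≈ 6.567
SE_diff = SEM × √2 ≈ 6.567 × 1.414 ≈ 9.287
Smallest detectable difference = 1.96×9.287 ≈ 18.203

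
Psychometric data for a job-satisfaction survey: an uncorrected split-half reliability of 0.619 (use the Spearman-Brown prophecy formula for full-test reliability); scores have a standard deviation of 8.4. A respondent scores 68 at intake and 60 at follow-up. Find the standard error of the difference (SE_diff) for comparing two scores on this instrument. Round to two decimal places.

5.76

Spearman-Brown: r = 2(0.619) / (1 + 0.619) = 1.238 / 1.619 ≈ 0.765
SEM = 8.400×√(1 − 0.765) ≈ 4.075
Standard error of the difference = 4.075·√2 ≈ 5.763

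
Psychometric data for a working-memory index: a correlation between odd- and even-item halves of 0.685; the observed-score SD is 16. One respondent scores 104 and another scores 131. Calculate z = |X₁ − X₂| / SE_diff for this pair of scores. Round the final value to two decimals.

2.76

Full-length reliability (Spearman-Brown) = 2(0.685)/(1+0.685) ≈ 0.813
SEM = 16.000 · √(1 − 0.813) = 16.000 · √0.187 ≈ 16.000 · 0.432 ≈ 6.918
Standard error of the difference = 6.918·√2 ≈ 9.783
z = |104 − 131| / 9.783 = 27 / 9.783 ≈ 2.760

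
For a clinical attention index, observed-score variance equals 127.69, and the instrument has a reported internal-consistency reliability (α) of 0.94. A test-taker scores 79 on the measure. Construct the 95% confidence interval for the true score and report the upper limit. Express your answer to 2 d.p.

SD = √127.69 = 11.3000
The standard error of measurement is 11.3000·√(1 − 0.9400) ≈ 11.3000·0.2449 ≈ 2.7679.
1.96 · SEM ≈ 5.4251
Upper bound: 79 + 5.4251 = 84.4251

84.43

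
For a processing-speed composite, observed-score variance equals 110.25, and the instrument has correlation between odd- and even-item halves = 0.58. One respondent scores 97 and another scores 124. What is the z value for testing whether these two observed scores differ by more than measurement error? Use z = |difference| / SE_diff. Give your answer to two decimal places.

SD = √110.25 ≈ 10.5000
r_full = 2·0.58 / (1 + 0.58) ≈ 0.7342
SEM = 10.5000·√(1 − 0.7342) ≈ 5.4136
SE_diff = √2 · SEM ≈ 7.6560
z = 27 / 7.6560 ≈ 3.5267

3.53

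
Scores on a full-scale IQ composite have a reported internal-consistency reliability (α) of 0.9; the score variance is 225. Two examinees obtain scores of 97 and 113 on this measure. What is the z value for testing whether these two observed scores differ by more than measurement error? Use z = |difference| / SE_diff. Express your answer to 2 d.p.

2.39

SD = √225 = 15.00000
SEM = 15.00000 · √(1 − 0.90000) = 15.00000 · √0.10000 ≈ 15.00000 · 0.31623 ≈ 4.74342
Standard error of the difference = 4.74342·√2 ≈ 6.70820
z = 16 / 6.70820 ≈ 2.38514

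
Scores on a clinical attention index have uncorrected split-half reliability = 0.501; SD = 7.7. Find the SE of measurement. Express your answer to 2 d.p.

Full-length reliability (Spearman-Brown) = 2(0.501)/(1+0.501) ≈ 0.668
SEM = 7.700 * √(1 − 0.668) = 7.700 * √0.332 ≈ 7.700 * 0.577 ≈ 4.440

4.44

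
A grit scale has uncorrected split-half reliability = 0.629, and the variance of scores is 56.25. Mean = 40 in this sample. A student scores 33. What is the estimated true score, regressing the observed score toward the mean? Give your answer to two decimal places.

Spearman-Brown: r = 2(0.629) / (1 + 0.629) = 1.258 / 1.629 ≈ 0.772
Estimated true score = 0.772×33 + (1 − 0.772)×40 ≈ 34.594

34.59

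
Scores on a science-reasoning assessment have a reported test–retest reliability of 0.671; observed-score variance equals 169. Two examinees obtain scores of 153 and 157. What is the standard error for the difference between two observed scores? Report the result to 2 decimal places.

10.55

SD = √169 = 13.000
SEM = 13.000 × √(1 − 0.671) = 13.000 × √0.329 ≈ 13.000 × 0.574 ≈ 7.457
SE_diff = SEM × √2 ≈ 7.457 × 1.414 ≈ 10.545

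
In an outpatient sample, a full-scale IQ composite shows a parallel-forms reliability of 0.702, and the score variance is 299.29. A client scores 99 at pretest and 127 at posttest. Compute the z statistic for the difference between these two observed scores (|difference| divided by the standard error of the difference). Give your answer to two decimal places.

2.10

SD = √299.29 ≈ 17.300
The standard error of measurement is 17.300×√(1 − 0.702) ≈ 17.300×0.546 ≈ 9.444.
SE_diff = √2 × SEM ≈ 13.356
z = |99 − 127| / 13.356 = 28 / 13.356 ≈ 2.096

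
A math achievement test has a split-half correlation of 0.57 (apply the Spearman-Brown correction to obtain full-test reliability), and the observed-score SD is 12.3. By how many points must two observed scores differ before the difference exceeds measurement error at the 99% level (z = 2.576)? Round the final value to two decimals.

Spearman-Brown: r = 2(0.57) / (1 + 0.57) = 1.14000 / 1.57000 ≈ 0.72611
SEM = 12.30000 × √(1 − 0.72611) = 12.30000 × √0.27389 ≈ 12.30000 × 0.52334 ≈ 6.43709
SE_diff = √2 × SEM ≈ 9.10342
Minimum reliable difference = 2.576 × SE_diff ≈ 2.576 × 9.10342 ≈ 23.45041

23.45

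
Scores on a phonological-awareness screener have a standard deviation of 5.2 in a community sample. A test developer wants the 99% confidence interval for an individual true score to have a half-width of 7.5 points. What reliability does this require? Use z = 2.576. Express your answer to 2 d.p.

Required SEM = 7.5 / 2.576 ≈ 2.911
r = 1 − (2.911/5.2)² ≈ 1 − 0.313 ≈ 0.687

0.69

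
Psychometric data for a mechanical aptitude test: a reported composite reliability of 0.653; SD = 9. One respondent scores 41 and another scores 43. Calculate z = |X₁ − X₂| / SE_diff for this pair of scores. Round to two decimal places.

The standard error of measurement is 9.000·√(1 − 0.653) ≈ 9.000·0.589 ≈ 5.302.
SE_diff = √2 · SEM ≈ 7.498
z = |41 − 43| / 7.498 = 2 / 7.498 ≈ 0.267

0.27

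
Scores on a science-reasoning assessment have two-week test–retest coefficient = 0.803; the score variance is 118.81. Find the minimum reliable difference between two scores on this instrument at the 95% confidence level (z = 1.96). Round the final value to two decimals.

13.41

SD = √118.81 = 10.9000
SEM = 10.9000*√(1 − 0.8030) ≈ 4.8379
Standard error of the difference = 4.8379·√2 ≈ 6.8419
Smallest detectable difference = 1.96*6.8419 ≈ 13.4101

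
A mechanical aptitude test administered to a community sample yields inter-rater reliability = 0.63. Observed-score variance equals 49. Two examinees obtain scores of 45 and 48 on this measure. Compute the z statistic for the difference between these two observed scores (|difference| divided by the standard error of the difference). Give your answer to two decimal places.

SD = √49 = 7.0000
SEM = 7.0000 · √(1 − 0.6300) = 7.0000 · √0.3700 ≈ 7.0000 · 0.6083 ≈ 4.2579
Standard error of the difference = 4.2579·√2 ≈ 6.0216
z = 3 / 6.0216 ≈ 0.4982

0.50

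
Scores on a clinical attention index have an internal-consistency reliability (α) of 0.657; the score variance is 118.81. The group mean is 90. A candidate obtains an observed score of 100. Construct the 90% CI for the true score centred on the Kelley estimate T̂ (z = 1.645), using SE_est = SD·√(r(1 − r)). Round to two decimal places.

[88.06, 105.08]

SD = √118.81 = 10.90000
T̂ = 0.65700(100) + 0.34300(90) ≈ 96.57000
SE_est = 10.90000*√(0.65700*0.34300) ≈ 5.17436
90% CI: 96.57000 ± 8.51181 ≈ (88.05819, 105.08181)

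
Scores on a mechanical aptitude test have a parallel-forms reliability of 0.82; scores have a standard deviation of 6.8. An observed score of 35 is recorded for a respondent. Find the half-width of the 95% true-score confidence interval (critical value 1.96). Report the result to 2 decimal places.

5.65

The standard error of measurement is 6.8000×√(1 − 0.8200) ≈ 6.8000×0.4243 ≈ 2.8850.
1.96 × SEM ≈ 5.6546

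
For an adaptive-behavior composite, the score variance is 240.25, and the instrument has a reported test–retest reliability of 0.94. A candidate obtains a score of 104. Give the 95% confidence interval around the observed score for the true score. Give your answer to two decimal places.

SD = √240.25 ≃ 15.5000
SEM = 15.5000 * √(1 − 0.9400) = 15.5000 * √0.0600 ≃ 15.5000 * 0.2449 ≃ 3.7967
1.96 * SEM ≃ 7.4415
CI = 104 ± 7.4415 → [96.5585, 111.4415]

[96.56, 111.44]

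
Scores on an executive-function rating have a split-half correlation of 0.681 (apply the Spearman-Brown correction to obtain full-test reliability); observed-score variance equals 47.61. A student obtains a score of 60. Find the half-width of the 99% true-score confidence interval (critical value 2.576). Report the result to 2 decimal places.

SD = √47.61 = 6.900
Spearman-Brown: r = 2(0.681) / (1 + 0.681) = 1.362 / 1.681 ≈ 0.810
SEM = 6.900 × √(1 − 0.810) = 6.900 × √0.190 ≈ 6.900 × 0.436 ≈ 3.006
Margin = 2.576 × 3.006 ≈ 7.743

7.74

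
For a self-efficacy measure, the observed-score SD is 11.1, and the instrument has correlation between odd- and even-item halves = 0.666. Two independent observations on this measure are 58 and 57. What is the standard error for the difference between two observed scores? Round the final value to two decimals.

7.03

Spearman-Brown: r = 2(0.666) / (1 + 0.666) = 1.3320 / 1.6660 ≈ 0.7995
SEM = 11.1000·√(1 − 0.7995) ≈ 4.9700
SE_diff = SEM · √2 ≈ 4.9700 · 1.4142 ≈ 7.0287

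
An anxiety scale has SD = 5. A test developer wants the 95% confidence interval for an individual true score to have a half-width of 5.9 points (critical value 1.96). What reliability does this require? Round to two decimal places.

SEM needed = half-width / z = 5.9/1.96 ≈ 3.010
r = 1 − (3.010/5)² ≈ 1 − 0.362 ≈ 0.638

0.64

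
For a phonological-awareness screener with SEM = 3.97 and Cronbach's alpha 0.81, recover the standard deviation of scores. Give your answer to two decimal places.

σ = SEM·(1 − r)^(−1/2) ≃ 3.97·2.2942 ≃ 9.1078

9.11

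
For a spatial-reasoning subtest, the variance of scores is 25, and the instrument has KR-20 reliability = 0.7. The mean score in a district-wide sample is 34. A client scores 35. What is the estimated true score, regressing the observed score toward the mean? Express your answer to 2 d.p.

34.70

Estimated true score = 0.700·35 + (1 − 0.700)·34 ≈ 34.700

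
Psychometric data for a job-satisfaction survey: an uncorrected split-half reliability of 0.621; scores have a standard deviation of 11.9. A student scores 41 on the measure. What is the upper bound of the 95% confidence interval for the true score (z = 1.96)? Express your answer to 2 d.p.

r_full = 2·0.621 / (1 + 0.621) ≈ 0.766
SEM = 11.900 * √(1 − 0.766) = 11.900 * √0.234 ≈ 11.900 * 0.484 ≈ 5.754
1.96 * SEM ≈ 11.278
Upper bound: 41 + 11.278 = 52.278

52.28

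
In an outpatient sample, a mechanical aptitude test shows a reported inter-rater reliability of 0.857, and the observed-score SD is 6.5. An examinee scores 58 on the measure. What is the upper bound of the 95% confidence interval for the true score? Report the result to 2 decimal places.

SEM = 6.50000 * √(1 − 0.85700) = 6.50000 * √0.14300 ≈ 6.50000 * 0.37815 ≈ 2.45800
Half-width = 1.96*2.45800 ≈ 4.81767
Upper bound: 58 + 4.81767 = 62.81767

62.82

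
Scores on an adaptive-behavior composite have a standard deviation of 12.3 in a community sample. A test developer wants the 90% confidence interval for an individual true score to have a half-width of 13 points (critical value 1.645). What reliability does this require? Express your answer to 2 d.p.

Required SEM = 13 / 1.645 ≃ 7.90274
r = 1 − (SEM / SD)² = 1 − (7.90274 / 12.3)² ≃ 1 − 0.41280 ≃ 0.58720

0.59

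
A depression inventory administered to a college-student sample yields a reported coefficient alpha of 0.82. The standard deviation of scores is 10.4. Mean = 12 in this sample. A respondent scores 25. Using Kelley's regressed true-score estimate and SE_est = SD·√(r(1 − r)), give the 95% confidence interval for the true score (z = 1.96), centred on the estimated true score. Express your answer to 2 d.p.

T̂ = 0.820(25) + 0.180(12) ≈ 22.660
SE_est = 10.400·√[r(1 − r)] ≈ 3.996
CI = 22.660 ± 1.96 * 3.996 → [14.829, 30.491]

[14.83, 30.49]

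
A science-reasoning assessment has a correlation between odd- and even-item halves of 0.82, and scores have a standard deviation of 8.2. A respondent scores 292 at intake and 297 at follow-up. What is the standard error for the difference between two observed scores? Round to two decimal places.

3.65

r_full = 2·0.82 / (1 + 0.82) ≃ 0.9011
SEM = 8.2000 × √(1 − 0.9011) = 8.2000 × √0.0989 ≃ 8.2000 × 0.3145 ≃ 2.5788
SE_diff = √2 × SEM ≃ 3.6469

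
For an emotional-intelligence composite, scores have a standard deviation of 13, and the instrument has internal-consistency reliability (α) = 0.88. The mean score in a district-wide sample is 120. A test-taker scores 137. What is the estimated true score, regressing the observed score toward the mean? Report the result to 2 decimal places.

T̂ = 0.88000(137) + 0.12000(120) ≃ 134.96000

134.96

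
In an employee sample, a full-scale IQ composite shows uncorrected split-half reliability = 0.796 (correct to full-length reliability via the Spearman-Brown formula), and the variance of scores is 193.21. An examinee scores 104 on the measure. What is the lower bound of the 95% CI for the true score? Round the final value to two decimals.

SD = √193.21 ≈ 13.90000
Full-length reliability (Spearman-Brown) = 2(0.796)/(1+0.796) ≈ 0.88641
SEM = 13.90000*√(1 − 0.88641) ≈ 4.68465
1.96 * SEM ≈ 9.18190
Lower bound: 104 − 9.18190 = 94.81810

94.82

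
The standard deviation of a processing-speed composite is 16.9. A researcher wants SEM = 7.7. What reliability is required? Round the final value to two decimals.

0.79

Required reliability = 1 − (SEM/SD)² = 1 − 0.2076 ≃ 0.7924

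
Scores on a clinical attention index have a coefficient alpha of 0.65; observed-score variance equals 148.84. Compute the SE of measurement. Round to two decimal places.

7.22

σ = 148.84^(1/2) = 12.200
SEM = 12.200*√(1 − 0.650) ≃ 7.218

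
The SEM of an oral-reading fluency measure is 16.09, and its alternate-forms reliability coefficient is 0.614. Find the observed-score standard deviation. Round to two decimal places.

σ = SEM·(1 − r)^(−1/2) ≈ 16.09*1.610 ≈ 25.898

25.90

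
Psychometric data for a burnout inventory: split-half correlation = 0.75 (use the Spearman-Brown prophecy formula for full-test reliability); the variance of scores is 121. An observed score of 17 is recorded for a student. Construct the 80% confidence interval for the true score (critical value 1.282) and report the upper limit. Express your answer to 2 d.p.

σ = 121^(1/2) = 11.00000
Full-length reliability (Spearman-Brown) = 2(0.75)/(1+0.75) ≈ 0.85714
SEM = 11.00000 * √(1 − 0.85714) = 11.00000 * √0.14286 ≈ 11.00000 * 0.37796 ≈ 4.15761
Margin = 1.282 * 4.15761 ≈ 5.33005
Upper limit = 17 + 5.33005 ≈ 22.33005

22.33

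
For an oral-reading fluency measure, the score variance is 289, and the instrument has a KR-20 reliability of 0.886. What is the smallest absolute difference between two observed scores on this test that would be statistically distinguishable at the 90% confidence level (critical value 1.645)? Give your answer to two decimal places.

13.35

σ = 289^(1/2) = 17.0000
SEM = 17.0000 · √(1 − 0.8860) = 17.0000 · √0.1140 ≃ 17.0000 · 0.3376 ≃ 5.7399
SE_diff = √2 · SEM ≃ 8.1174
Smallest detectable difference = 1.645·8.1174 ≃ 13.3531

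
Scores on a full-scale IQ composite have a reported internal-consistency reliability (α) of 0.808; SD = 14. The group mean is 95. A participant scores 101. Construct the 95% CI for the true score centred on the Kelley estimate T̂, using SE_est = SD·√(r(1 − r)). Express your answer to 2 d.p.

Estimated true score = 0.8080*101 + (1 − 0.8080)*95 ≈ 99.8480
SE_est = 14.0000*√(0.8080*0.1920) ≈ 5.5142
95% CI: 99.8480 ± 10.8079 ≈ (89.0401, 110.6559)

[89.04, 110.66]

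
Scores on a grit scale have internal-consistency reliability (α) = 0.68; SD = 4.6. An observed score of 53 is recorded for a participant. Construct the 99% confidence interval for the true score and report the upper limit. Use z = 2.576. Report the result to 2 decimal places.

59.70

The standard error of measurement is 4.6000*√(1 − 0.6800) ≃ 4.6000*0.5657 ≃ 2.6022.
Margin = 2.576 * 2.6022 ≃ 6.7031
Upper limit = 53 + 6.7031 ≃ 59.7031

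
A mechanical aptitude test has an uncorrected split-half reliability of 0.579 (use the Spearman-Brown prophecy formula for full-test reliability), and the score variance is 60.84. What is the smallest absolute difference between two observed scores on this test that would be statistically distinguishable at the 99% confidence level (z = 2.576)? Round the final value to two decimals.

SD = √60.84 ≈ 7.800
Full-length reliability (Spearman-Brown) = 2(0.579)/(1+0.579) ≈ 0.733
SEM = 7.800 * √(1 − 0.733) = 7.800 * √0.267 ≈ 7.800 * 0.516 ≈ 4.028
SE_diff = √2 * SEM ≈ 5.696
Minimum reliable difference = 2.576 * SE_diff ≈ 2.576 * 5.696 ≈ 14.673

14.67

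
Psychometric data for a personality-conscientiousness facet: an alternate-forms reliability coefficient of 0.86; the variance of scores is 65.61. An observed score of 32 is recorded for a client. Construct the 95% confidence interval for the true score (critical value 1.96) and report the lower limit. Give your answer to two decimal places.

SD = √65.61 ≃ 8.100
The standard error of measurement is 8.100×√(1 − 0.860) ≃ 8.100×0.374 ≃ 3.031.
Half-width = 1.96×3.031 ≃ 5.940
Lower bound: 32 − 5.940 = 26.060

26.06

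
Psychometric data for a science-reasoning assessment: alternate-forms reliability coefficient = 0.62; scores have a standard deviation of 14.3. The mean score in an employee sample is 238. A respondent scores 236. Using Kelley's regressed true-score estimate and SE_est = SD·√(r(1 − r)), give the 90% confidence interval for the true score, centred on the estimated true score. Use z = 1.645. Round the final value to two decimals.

[225.34, 248.18]

T̂ = 0.620(236) + 0.380(238) ≈ 236.760
SE_est = SD * √(r(1 − r)) = 14.300 * √0.236 ≈ 14.300 * 0.485 ≈ 6.941
CI = 236.760 ± 1.645 * 6.941 → [225.342, 248.178]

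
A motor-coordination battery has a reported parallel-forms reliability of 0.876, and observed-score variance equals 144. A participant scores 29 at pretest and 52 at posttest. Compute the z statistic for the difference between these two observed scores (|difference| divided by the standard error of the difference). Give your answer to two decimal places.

SD = √144 ≈ 12.0000
SEM = 12.0000*√(1 − 0.8760) ≈ 4.2256
Standard error of the difference = 4.2256·√2 ≈ 5.9760
z = 23 / 5.9760 ≈ 3.8488

3.85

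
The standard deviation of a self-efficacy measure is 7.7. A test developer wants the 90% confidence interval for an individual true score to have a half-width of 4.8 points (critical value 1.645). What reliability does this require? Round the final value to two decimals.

0.86

SEM needed = half-width / z = 4.8/1.645 ≃ 2.91793
Required reliability = 1 − (SEM/SD)² = 1 − 0.14360 ≃ 0.85640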